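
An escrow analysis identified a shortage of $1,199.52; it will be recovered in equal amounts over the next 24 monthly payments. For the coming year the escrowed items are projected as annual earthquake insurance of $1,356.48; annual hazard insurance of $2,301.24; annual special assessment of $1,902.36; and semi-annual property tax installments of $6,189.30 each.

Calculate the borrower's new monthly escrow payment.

Earthquake insurance — $1,356.48 annually
Hazard insurance — $2,301.24 annually
Special assessment — $1,902.36 annually
Property tax — $6,189.30 × 2 = $12,378.60 annually
Total annual escrow = $1,356.48 + $2,301.24 + $1,902.36 + $12,378.60 = $17,938.68
Base monthly escrow = $17,938.68 ÷ 12 = $1,494.89
Shortage spread = $1,199.52 ÷ 24 = $49.98/mo
New monthly escrow = $1,494.89 + $49.98 = $1,544.87

$1,544.87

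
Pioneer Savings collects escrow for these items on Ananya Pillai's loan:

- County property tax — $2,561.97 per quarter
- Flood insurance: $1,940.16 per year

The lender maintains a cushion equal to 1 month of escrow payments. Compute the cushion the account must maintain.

County property tax = $2,561.97 × 4 = $10,247.88 annually
Flood insurance = $1,940.16 annually
Combined annual = $10,247.88 + $1,940.16 = $12,188.04
Per month = $12,188.04 ÷ 12 = $1,015.67
Reserve = 1 × $1,015.67 = $1,015.67

$1,015.67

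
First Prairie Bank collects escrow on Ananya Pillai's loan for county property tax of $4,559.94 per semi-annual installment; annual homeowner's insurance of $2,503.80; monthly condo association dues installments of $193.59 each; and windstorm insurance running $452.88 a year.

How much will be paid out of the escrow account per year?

County property tax: $4,559.94 × 2 = $9,119.88
Homeowner's insurance: $2,503.80
Condo association dues: $193.59 × 12 = $2,323.08
Windstorm insurance: $452.88
Annual escrow total = $14,399.64

$14,399.64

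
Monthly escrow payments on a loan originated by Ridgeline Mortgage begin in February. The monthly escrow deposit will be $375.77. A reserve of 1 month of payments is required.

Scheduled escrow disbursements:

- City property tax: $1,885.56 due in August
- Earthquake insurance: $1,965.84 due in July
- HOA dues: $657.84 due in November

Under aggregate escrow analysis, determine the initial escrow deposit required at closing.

$1,596.78

Cushion = 1 × $375.77 = $375.77
Trial balance (start $0, +$375.77 each month, − disbursements):
  Feb: +$375.77 → $375.77
  Mar: +$375.77 → $751.54
  Apr: +$375.77 → $1,127.31
  May: +$375.77 → $1,503.08
  Jun: +$375.77 → $1,878.85
  Jul: +$375.77 − $1,965.84 → $288.78
  Aug: +$375.77 − $1,885.56 → -$1,221.01
  Sep: +$375.77 → -$845.24
  Oct: +$375.77 → -$469.47
  Nov: +$375.77 − $657.84 → -$751.54
  Dec: +$375.77 → -$375.77
  Jan: +$375.77 → $0.00
Lowest trial balance = -$1,221.01 (Aug)
Initial deposit = cushion − low point = $375.77 − (-$1,221.01) = $1,596.78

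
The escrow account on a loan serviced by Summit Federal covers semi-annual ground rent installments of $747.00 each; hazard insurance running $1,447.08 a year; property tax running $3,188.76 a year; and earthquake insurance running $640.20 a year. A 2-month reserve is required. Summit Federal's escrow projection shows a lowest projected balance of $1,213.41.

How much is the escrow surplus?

$85.07

Ground rent = $747.00 × 2 = $1,494.00 per year
Hazard insurance = $1,447.08 per year
Property tax = $3,188.76 per year
Earthquake insurance = $640.20 per year
Total per year = $6,770.04
Per month = $6,770.04 ÷ 12 = $564.17
Required reserve = 2 × $564.17 = $1,128.34
Excess over cushion: $1,213.41 − $1,128.34 = $85.07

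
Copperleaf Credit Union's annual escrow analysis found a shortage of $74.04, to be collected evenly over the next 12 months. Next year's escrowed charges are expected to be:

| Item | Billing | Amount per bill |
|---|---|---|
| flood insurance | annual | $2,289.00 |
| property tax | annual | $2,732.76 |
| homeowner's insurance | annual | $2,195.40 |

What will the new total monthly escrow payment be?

$607.60

Flood insurance = $2,289.00 annually
Property tax = $2,732.76 annually
Homeowner's insurance = $2,195.40 annually
Total per year = $7,217.16
Monthly = $7,217.16 / 12 = $601.43
Shortage per month = $74.04 / 12 = $6.17
Adjusted monthly = $601.43 + $6.17 = $607.60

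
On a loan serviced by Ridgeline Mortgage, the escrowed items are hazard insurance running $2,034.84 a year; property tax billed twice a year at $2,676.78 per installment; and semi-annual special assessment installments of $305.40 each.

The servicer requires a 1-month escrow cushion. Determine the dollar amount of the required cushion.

Hazard insurance: $2,034.84 per year
Property tax: $2,676.78 × 2 = $5,353.56 per year
Special assessment: $305.40 × 2 = $610.80 per year
Yearly total = $2,034.84 + $5,353.56 + $610.80 = $7,999.20
Base monthly escrow = $7,999.20 / 12 = $666.60
Cushion = 1 × $666.60 = $666.60

$666.60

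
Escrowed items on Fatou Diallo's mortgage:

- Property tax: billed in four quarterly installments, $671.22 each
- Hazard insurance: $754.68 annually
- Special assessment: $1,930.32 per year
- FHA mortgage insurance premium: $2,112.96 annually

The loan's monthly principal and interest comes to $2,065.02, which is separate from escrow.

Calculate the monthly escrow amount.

$623.57

Property tax = $671.22 × 4 = $2,684.88
Hazard insurance = $754.68
Special assessment = $1,930.32
FHA mortgage insurance premium = $2,112.96
Combined annual = $7,482.84
Monthly = $7,482.84 ÷ 12 = $623.57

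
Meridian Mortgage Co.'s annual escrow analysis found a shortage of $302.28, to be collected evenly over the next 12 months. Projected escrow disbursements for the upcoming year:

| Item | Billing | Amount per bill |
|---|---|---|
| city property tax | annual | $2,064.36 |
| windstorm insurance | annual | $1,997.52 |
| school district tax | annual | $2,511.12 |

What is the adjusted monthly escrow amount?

City property tax — $2,064.36/yr
Windstorm insurance — $1,997.52/yr
School district tax — $2,511.12/yr
Total annual escrow = $2,064.36 + $1,997.52 + $2,511.12 = $6,573.00
Monthly escrow = $6,573.00 ÷ 12 = $547.75
Shortage spread = $302.28 / 12 = $25.19/mo
Adjusted monthly = $547.75 + $25.19 = $572.94

$572.94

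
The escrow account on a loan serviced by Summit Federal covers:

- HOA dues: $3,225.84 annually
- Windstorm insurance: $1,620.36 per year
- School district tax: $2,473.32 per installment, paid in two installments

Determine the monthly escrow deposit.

$816.07

HOA dues — $3,225.84/yr
Windstorm insurance — $1,620.36/yr
School district tax — $2,473.32 × 2 = $4,946.64/yr
Total annual escrow = $9,792.84
Base monthly escrow = $9,792.84 ÷ 12 = $816.07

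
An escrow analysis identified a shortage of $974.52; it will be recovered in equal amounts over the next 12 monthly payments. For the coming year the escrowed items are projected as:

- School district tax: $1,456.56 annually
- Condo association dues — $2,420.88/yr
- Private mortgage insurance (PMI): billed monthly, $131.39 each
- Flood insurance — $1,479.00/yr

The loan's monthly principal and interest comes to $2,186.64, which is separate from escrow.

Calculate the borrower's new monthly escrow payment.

$658.97

School district tax: $1,456.56 per year
Condo association dues: $2,420.88 per year
Private mortgage insurance (PMI): $131.39 × 12 = $1,576.68 per year
Flood insurance: $1,479.00 per year
Combined annual = $1,456.56 + $2,420.88 + $1,576.68 + $1,479.00 = $6,933.12
Monthly escrow = $6,933.12 / 12 = $577.76
Monthly shortage recovery: $974.52 / 12 = $81.21
New monthly escrow = $577.76 + $81.21 = $658.97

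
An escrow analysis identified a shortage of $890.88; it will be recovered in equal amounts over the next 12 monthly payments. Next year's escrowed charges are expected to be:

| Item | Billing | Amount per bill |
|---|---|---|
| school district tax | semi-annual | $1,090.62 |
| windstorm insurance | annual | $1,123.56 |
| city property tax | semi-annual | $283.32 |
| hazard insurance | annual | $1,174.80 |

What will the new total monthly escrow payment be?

School district tax — $1,090.62 × 2 = $2,181.24 annually
Windstorm insurance — $1,123.56 annually
City property tax — $283.32 × 2 = $566.64 annually
Hazard insurance — $1,174.80 annually
Yearly total = $2,181.24 + $1,123.56 + $566.64 + $1,174.80 = $5,046.24
Monthly escrow = $5,046.24 / 12 = $420.52
Shortage per month = $890.88 ÷ 12 = $74.24
New monthly escrow = $420.52 + $74.24 = $494.76

$494.76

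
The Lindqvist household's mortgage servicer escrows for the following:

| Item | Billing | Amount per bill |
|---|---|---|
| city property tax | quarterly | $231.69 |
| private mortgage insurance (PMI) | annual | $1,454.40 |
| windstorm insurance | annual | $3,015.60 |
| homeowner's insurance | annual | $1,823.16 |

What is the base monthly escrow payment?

City property tax: $231.69 × 4 = $926.76/yr
Private mortgage insurance (PMI): $1,454.40/yr
Windstorm insurance: $3,015.60/yr
Homeowner's insurance: $1,823.16/yr
Annual escrow total = $926.76 + $1,454.40 + $3,015.60 + $1,823.16 = $7,219.92
Monthly = $7,219.92 / 12 = $601.66

$601.66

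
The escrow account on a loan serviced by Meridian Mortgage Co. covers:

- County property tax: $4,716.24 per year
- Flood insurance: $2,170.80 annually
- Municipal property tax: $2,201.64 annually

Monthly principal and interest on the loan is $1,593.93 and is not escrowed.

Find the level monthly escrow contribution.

$757.39

County property tax = $4,716.24
Flood insurance = $2,170.80
Municipal property tax = $2,201.64
Total per year = $4,716.24 + $2,170.80 + $2,201.64 = $9,088.68
Per month = $9,088.68 ÷ 12 = $757.39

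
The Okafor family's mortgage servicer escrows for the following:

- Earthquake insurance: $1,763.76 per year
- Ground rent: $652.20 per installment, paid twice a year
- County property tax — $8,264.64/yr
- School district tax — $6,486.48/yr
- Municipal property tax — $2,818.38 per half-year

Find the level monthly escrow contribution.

$1,954.67

Earthquake insurance: $1,763.76/yr
Ground rent: $652.20 × 2 = $1,304.40/yr
County property tax: $8,264.64/yr
School district tax: $6,486.48/yr
Municipal property tax: $2,818.38 × 2 = $5,636.76/yr
Yearly total = $23,456.04
Monthly = $23,456.04 / 12 = $1,954.67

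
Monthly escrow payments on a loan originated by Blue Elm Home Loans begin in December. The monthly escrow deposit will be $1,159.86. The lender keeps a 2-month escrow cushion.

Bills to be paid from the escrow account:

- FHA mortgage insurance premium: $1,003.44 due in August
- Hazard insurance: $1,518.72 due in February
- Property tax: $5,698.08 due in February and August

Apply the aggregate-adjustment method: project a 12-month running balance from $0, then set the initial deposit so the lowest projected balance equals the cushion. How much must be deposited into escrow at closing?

$6,056.94

Cushion = 2 × $1,159.86 = $2,319.72
Trial balance (start $0, +$1,159.86 each month, − disbursements):
  Dec: +$1,159.86 → $1,159.86
  Jan: +$1,159.86 → $2,319.72
  Feb: +$1,159.86 − $7,216.80 → -$3,737.22
  Mar: +$1,159.86 → -$2,577.36
  Apr: +$1,159.86 → -$1,417.50
  May: +$1,159.86 → -$257.64
  Jun: +$1,159.86 → $902.22
  Jul: +$1,159.86 → $2,062.08
  Aug: +$1,159.86 − $6,701.52 → -$3,479.58
  Sep: +$1,159.86 → -$2,319.72
  Oct: +$1,159.86 → -$1,159.86
  Nov: +$1,159.86 → $0.00
Lowest trial balance = -$3,737.22 (Feb)
Initial deposit = cushion − low point = $2,319.72 − (-$3,737.22) = $6,056.94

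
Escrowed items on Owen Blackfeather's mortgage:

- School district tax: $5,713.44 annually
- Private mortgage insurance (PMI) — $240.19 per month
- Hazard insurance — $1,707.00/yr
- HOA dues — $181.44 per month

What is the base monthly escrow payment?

$1,040.00

School district tax — $5,713.44 per year
Private mortgage insurance (PMI) — $240.19 × 12 = $2,882.28 per year
Hazard insurance — $1,707.00 per year
HOA dues — $181.44 × 12 = $2,177.28 per year
Combined annual = $5,713.44 + $2,882.28 + $1,707.00 + $2,177.28 = $12,480.00
Monthly = $12,480.00 / 12 = $1,040.00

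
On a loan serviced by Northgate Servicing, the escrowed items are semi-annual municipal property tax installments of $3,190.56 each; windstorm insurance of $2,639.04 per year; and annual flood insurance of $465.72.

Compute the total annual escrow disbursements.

$9,485.88

Municipal property tax: $3,190.56 × 2 = $6,381.12
Windstorm insurance: $2,639.04
Flood insurance: $465.72
Combined annual = $6,381.12 + $2,639.04 + $465.72 = $9,485.88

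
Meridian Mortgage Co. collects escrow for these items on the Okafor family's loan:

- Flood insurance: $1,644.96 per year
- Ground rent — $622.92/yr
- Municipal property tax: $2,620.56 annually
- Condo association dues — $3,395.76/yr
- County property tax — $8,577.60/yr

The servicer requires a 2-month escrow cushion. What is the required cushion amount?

Flood insurance = $1,644.96 annually
Ground rent = $622.92 annually
Municipal property tax = $2,620.56 annually
Condo association dues = $3,395.76 annually
County property tax = $8,577.60 annually
Total annual escrow = $1,644.96 + $622.92 + $2,620.56 + $3,395.76 + $8,577.60 = $16,861.80
Per month = $16,861.80 / 12 = $1,405.15
Reserve = 2 × $1,405.15 = $2,810.30

$2,810.30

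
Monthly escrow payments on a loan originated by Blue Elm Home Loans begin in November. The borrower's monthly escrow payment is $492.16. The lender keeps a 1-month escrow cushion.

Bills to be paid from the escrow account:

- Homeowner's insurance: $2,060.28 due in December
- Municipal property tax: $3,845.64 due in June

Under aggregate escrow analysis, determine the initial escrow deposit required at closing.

$2,460.80

Cushion = 1 × $492.16 = $492.16
Trial balance (start $0, +$492.16 each month, − disbursements):
  Nov: +$492.16 → $492.16
  Dec: +$492.16 − $2,060.28 → -$1,075.96
  Jan: +$492.16 → -$583.80
  Feb: +$492.16 → -$91.64
  Mar: +$492.16 → $400.52
  Apr: +$492.16 → $892.68
  May: +$492.16 → $1,384.84
  Jun: +$492.16 − $3,845.64 → -$1,968.64
  Jul: +$492.16 → -$1,476.48
  Aug: +$492.16 → -$984.32
  Sep: +$492.16 → -$492.16
  Oct: +$492.16 → $0.00
Lowest trial balance = -$1,968.64 (Jun)
Initial deposit = cushion − low point = $492.16 − (-$1,968.64) = $2,460.80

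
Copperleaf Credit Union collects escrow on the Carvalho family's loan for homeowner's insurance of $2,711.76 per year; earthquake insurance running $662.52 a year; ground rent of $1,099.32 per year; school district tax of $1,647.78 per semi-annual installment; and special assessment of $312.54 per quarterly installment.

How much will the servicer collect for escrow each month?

$751.61

Homeowner's insurance = $2,711.76 annually
Earthquake insurance = $662.52 annually
Ground rent = $1,099.32 annually
School district tax = $1,647.78 × 2 = $3,295.56 annually
Special assessment = $312.54 × 4 = $1,250.16 annually
Total annual escrow = $9,019.32
Monthly escrow = $9,019.32 / 12 = $751.61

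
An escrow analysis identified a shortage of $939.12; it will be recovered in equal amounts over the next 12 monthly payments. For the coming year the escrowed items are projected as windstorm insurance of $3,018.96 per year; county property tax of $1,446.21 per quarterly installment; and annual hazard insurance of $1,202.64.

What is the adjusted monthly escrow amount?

$912.13

Windstorm insurance — $3,018.96 per year
County property tax — $1,446.21 × 4 = $5,784.84 per year
Hazard insurance — $1,202.64 per year
Combined annual = $10,006.44
Base monthly escrow = $10,006.44 / 12 = $833.87
Shortage spread = $939.12 / 12 = $78.26/mo
New monthly escrow = $833.87 + $78.26 = $912.13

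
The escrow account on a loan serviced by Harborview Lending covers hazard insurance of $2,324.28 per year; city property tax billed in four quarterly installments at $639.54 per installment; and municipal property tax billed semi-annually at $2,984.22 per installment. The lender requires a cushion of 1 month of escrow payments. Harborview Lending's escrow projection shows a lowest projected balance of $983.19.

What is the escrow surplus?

$78.95

Hazard insurance — $2,324.28 annually
City property tax — $639.54 × 4 = $2,558.16 annually
Municipal property tax — $2,984.22 × 2 = $5,968.44 annually
Combined annual = $2,324.28 + $2,558.16 + $5,968.44 = $10,850.88
Monthly escrow = $10,850.88 / 12 = $904.24
Required reserve = 1 × $904.24 = $904.24
Surplus = $983.19 − $904.24 = $78.95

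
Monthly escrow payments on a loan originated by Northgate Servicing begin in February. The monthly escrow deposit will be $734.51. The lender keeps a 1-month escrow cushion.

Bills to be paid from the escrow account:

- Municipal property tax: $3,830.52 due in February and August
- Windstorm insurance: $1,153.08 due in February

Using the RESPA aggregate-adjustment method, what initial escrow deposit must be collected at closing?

Cushion = 1 × $734.51 = $734.51
Trial balance (start $0, +$734.51 each month, − disbursements):
  Feb: +$734.51 − $4,983.60 → -$4,249.09
  Mar: +$734.51 → -$3,514.58
  Apr: +$734.51 → -$2,780.07
  May: +$734.51 → -$2,045.56
  Jun: +$734.51 → -$1,311.05
  Jul: +$734.51 → -$576.54
  Aug: +$734.51 − $3,830.52 → -$3,672.55
  Sep: +$734.51 → -$2,938.04
  Oct: +$734.51 → -$2,203.53
  Nov: +$734.51 → -$1,469.02
  Dec: +$734.51 → -$734.51
  Jan: +$734.51 → $0.00
Lowest trial balance = -$4,249.09 (Feb)
Initial deposit = cushion − low point = $734.51 − (-$4,249.09) = $4,983.60

$4,983.60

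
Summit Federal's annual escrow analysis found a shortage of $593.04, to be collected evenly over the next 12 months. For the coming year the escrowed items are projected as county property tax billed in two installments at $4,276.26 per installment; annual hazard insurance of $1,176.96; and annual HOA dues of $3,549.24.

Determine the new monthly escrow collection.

County property tax: $4,276.26 × 2 = $8,552.52 per year
Hazard insurance: $1,176.96 per year
HOA dues: $3,549.24 per year
Annual escrow total = $8,552.52 + $1,176.96 + $3,549.24 = $13,278.72
Base monthly escrow = $13,278.72 / 12 = $1,106.56
Monthly shortage recovery: $593.04 ÷ 12 = $49.42
Adjusted monthly = $1,106.56 + $49.42 = $1,155.98

$1,155.98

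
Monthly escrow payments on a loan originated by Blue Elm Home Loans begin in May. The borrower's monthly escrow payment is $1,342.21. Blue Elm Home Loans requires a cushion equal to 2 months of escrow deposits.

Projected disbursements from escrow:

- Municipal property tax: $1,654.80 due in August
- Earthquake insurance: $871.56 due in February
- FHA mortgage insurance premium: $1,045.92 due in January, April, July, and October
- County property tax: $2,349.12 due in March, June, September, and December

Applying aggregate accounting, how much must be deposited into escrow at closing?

$3,372.33

Cushion = 2 × $1,342.21 = $2,684.42
Trial balance (start $0, +$1,342.21 each month, − disbursements):
  May: +$1,342.21 → $1,342.21
  Jun: +$1,342.21 − $2,349.12 → $335.30
  Jul: +$1,342.21 − $1,045.92 → $631.59
  Aug: +$1,342.21 − $1,654.80 → $319.00
  Sep: +$1,342.21 − $2,349.12 → -$687.91
  Oct: +$1,342.21 − $1,045.92 → -$391.62
  Nov: +$1,342.21 → $950.59
  Dec: +$1,342.21 − $2,349.12 → -$56.32
  Jan: +$1,342.21 − $1,045.92 → $239.97
  Feb: +$1,342.21 − $871.56 → $710.62
  Mar: +$1,342.21 − $2,349.12 → -$296.29
  Apr: +$1,342.21 − $1,045.92 → $0.00
Lowest trial balance = -$687.91 (Sep)
Initial deposit = cushion − low point = $2,684.42 − (-$687.91) = $3,372.33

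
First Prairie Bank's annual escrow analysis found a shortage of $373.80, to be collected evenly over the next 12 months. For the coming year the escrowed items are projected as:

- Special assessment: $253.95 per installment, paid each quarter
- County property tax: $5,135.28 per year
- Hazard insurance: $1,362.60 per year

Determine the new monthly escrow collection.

Special assessment: $253.95 × 4 = $1,015.80 annually
County property tax: $5,135.28 annually
Hazard insurance: $1,362.60 annually
Yearly total = $7,513.68
Per month = $7,513.68 / 12 = $626.14
Shortage spread = $373.80 ÷ 12 = $31.15/mo
New monthly escrow = $626.14 + $31.15 = $657.29

$657.29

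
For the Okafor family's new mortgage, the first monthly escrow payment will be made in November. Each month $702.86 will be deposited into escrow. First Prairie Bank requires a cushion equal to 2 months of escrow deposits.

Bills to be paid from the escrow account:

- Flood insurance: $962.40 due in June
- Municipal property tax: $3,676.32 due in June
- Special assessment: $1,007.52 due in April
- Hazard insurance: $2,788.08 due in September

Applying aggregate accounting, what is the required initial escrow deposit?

Cushion = 2 × $702.86 = $1,405.72
Trial balance (start $0, +$702.86 each month, − disbursements):
  Nov: +$702.86 → $702.86
  Dec: +$702.86 → $1,405.72
  Jan: +$702.86 → $2,108.58
  Feb: +$702.86 → $2,811.44
  Mar: +$702.86 → $3,514.30
  Apr: +$702.86 − $1,007.52 → $3,209.64
  May: +$702.86 → $3,912.50
  Jun: +$702.86 − $4,638.72 → -$23.36
  Jul: +$702.86 → $679.50
  Aug: +$702.86 → $1,382.36
  Sep: +$702.86 − $2,788.08 → -$702.86
  Oct: +$702.86 → $0.00
Lowest trial balance = -$702.86 (Sep)
Initial deposit = cushion − low point = $1,405.72 − (-$702.86) = $2,108.58

$2,108.58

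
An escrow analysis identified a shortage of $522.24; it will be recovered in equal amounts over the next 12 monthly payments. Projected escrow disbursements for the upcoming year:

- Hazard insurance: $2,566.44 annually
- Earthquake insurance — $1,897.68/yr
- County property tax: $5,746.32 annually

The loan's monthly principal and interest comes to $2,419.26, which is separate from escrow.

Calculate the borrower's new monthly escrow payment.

Hazard insurance: $2,566.44 annually
Earthquake insurance: $1,897.68 annually
County property tax: $5,746.32 annually
Yearly total = $2,566.44 + $1,897.68 + $5,746.32 = $10,210.44
Monthly = $10,210.44 / 12 = $850.87
Shortage spread = $522.24 ÷ 12 = $43.52/mo
Adjusted monthly = $850.87 + $43.52 = $894.39

$894.39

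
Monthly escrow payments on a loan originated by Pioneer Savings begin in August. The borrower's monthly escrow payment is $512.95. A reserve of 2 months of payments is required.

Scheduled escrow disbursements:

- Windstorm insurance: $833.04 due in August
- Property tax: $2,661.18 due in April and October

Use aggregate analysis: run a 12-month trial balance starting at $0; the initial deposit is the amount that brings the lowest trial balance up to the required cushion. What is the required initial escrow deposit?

Cushion = 2 × $512.95 = $1,025.90
Trial balance (start $0, +$512.95 each month, − disbursements):
  Aug: +$512.95 − $833.04 → -$320.09
  Sep: +$512.95 → $192.86
  Oct: +$512.95 − $2,661.18 → -$1,955.37
  Nov: +$512.95 → -$1,442.42
  Dec: +$512.95 → -$929.47
  Jan: +$512.95 → -$416.52
  Feb: +$512.95 → $96.43
  Mar: +$512.95 → $609.38
  Apr: +$512.95 − $2,661.18 → -$1,538.85
  May: +$512.95 → -$1,025.90
  Jun: +$512.95 → -$512.95
  Jul: +$512.95 → $0.00
Lowest trial balance = -$1,955.37 (Oct)
Initial deposit = cushion − low point = $1,025.90 − (-$1,955.37) = $2,981.27

$2,981.27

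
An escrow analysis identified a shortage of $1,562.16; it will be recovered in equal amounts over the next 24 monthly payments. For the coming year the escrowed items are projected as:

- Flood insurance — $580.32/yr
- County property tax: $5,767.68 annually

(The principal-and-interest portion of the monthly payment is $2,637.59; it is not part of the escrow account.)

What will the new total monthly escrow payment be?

$594.09

Flood insurance — $580.32 per year
County property tax — $5,767.68 per year
Annual escrow total = $580.32 + $5,767.68 = $6,348.00
Per month = $6,348.00 / 12 = $529.00
Shortage spread = $1,562.16 / 24 = $65.09/mo
New monthly escrow = $529.00 + $65.09 = $594.09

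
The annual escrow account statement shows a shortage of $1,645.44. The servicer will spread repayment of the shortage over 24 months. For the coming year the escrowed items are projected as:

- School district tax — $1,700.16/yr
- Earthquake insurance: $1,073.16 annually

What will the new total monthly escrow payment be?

School district tax = $1,700.16/yr
Earthquake insurance = $1,073.16/yr
Yearly total = $1,700.16 + $1,073.16 = $2,773.32
Monthly = $2,773.32 ÷ 12 = $231.11
Shortage per month = $1,645.44 / 24 = $68.56
New monthly escrow = $231.11 + $68.56 = $299.67

$299.67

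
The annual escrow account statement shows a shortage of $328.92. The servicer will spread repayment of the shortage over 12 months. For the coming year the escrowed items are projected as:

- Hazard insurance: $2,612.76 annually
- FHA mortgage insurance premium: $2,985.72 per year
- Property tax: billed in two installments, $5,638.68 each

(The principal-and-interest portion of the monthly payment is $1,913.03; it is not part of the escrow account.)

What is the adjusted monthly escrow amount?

Hazard insurance: $2,612.76 annually
FHA mortgage insurance premium: $2,985.72 annually
Property tax: $5,638.68 × 2 = $11,277.36 annually
Combined annual = $2,612.76 + $2,985.72 + $11,277.36 = $16,875.84
Monthly escrow = $16,875.84 ÷ 12 = $1,406.32
Shortage per month = $328.92 ÷ 12 = $27.41
Adjusted monthly = $1,406.32 + $27.41 = $1,433.73

$1,433.73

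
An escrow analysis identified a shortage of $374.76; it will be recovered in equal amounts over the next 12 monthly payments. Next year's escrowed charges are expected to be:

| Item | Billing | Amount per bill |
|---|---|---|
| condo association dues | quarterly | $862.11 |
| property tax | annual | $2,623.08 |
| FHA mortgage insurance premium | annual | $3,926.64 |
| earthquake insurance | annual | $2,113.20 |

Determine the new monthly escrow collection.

Condo association dues — $862.11 × 4 = $3,448.44/yr
Property tax — $2,623.08/yr
FHA mortgage insurance premium — $3,926.64/yr
Earthquake insurance — $2,113.20/yr
Total per year = $3,448.44 + $2,623.08 + $3,926.64 + $2,113.20 = $12,111.36
Monthly escrow = $12,111.36 ÷ 12 = $1,009.28
Shortage spread = $374.76 ÷ 12 = $31.23/mo
Adjusted monthly = $1,009.28 + $31.23 = $1,040.51

$1,040.51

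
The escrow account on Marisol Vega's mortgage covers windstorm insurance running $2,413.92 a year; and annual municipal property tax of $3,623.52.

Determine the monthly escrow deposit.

Windstorm insurance — $2,413.92/yr
Municipal property tax — $3,623.52/yr
Total annual escrow = $6,037.44
Per month = $6,037.44 / 12 = $503.12

$503.12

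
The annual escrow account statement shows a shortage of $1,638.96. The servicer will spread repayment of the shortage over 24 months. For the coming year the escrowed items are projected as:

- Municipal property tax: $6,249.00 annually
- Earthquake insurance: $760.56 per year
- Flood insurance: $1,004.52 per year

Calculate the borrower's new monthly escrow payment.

Municipal property tax: $6,249.00
Earthquake insurance: $760.56
Flood insurance: $1,004.52
Yearly total = $8,014.08
Base monthly escrow = $8,014.08 / 12 = $667.84
Shortage per month = $1,638.96 / 24 = $68.29
New monthly escrow = $667.84 + $68.29 = $736.13

$736.13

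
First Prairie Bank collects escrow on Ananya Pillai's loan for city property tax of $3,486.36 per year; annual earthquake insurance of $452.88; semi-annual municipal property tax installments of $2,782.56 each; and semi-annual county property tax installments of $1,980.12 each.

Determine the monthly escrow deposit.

$1,122.05

City property tax: $3,486.36/yr
Earthquake insurance: $452.88/yr
Municipal property tax: $2,782.56 × 2 = $5,565.12/yr
County property tax: $1,980.12 × 2 = $3,960.24/yr
Yearly total = $3,486.36 + $452.88 + $5,565.12 + $3,960.24 = $13,464.60
Monthly = $13,464.60 / 12 = $1,122.05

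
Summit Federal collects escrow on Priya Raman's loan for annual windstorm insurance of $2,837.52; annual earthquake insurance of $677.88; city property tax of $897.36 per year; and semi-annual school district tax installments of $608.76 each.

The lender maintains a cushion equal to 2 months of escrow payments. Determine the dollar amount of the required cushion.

Windstorm insurance — $2,837.52
Earthquake insurance — $677.88
City property tax — $897.36
School district tax — $608.76 × 2 = $1,217.52
Annual escrow total = $5,630.28
Monthly escrow = $5,630.28 ÷ 12 = $469.19
Cushion = 2 × $469.19 = $938.38

$938.38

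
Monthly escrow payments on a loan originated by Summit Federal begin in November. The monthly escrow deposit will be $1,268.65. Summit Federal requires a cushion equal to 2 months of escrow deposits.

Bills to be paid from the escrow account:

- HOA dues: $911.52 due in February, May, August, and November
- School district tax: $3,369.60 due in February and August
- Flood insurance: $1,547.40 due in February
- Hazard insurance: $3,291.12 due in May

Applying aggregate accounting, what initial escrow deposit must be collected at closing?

Cushion = 2 × $1,268.65 = $2,537.30
Trial balance (start $0, +$1,268.65 each month, − disbursements):
  Nov: +$1,268.65 − $911.52 → $357.13
  Dec: +$1,268.65 → $1,625.78
  Jan: +$1,268.65 → $2,894.43
  Feb: +$1,268.65 − $5,828.52 → -$1,665.44
  Mar: +$1,268.65 → -$396.79
  Apr: +$1,268.65 → $871.86
  May: +$1,268.65 − $4,202.64 → -$2,062.13
  Jun: +$1,268.65 → -$793.48
  Jul: +$1,268.65 → $475.17
  Aug: +$1,268.65 − $4,281.12 → -$2,537.30
  Sep: +$1,268.65 → -$1,268.65
  Oct: +$1,268.65 → $0.00
Lowest trial balance = -$2,537.30 (Aug)
Initial deposit = cushion − low point = $2,537.30 − (-$2,537.30) = $5,074.60

$5,074.60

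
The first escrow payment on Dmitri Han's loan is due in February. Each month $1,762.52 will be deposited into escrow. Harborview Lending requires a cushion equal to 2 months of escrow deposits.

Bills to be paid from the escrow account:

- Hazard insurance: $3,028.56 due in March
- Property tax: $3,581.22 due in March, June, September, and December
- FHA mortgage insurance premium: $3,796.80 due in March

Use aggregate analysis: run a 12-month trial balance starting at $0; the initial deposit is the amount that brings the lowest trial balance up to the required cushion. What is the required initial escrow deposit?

$10,406.58

Cushion = 2 × $1,762.52 = $3,525.04
Trial balance (start $0, +$1,762.52 each month, − disbursements):
  Feb: +$1,762.52 → $1,762.52
  Mar: +$1,762.52 − $10,406.58 → -$6,881.54
  Apr: +$1,762.52 → -$5,119.02
  May: +$1,762.52 → -$3,356.50
  Jun: +$1,762.52 − $3,581.22 → -$5,175.20
  Jul: +$1,762.52 → -$3,412.68
  Aug: +$1,762.52 → -$1,650.16
  Sep: +$1,762.52 − $3,581.22 → -$3,468.86
  Oct: +$1,762.52 → -$1,706.34
  Nov: +$1,762.52 → $56.18
  Dec: +$1,762.52 − $3,581.22 → -$1,762.52
  Jan: +$1,762.52 → $0.00
Lowest trial balance = -$6,881.54 (Mar)
Initial deposit = cushion − low point = $3,525.04 − (-$6,881.54) = $10,406.58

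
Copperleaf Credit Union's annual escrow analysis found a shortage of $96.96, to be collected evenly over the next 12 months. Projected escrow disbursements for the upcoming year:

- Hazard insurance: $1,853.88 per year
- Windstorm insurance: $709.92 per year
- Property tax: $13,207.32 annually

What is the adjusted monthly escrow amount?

Hazard insurance = $1,853.88 per year
Windstorm insurance = $709.92 per year
Property tax = $13,207.32 per year
Annual escrow total = $1,853.88 + $709.92 + $13,207.32 = $15,771.12
Base monthly escrow = $15,771.12 / 12 = $1,314.26
Shortage per month = $96.96 / 12 = $8.08
Adjusted monthly = $1,314.26 + $8.08 = $1,322.34

$1,322.34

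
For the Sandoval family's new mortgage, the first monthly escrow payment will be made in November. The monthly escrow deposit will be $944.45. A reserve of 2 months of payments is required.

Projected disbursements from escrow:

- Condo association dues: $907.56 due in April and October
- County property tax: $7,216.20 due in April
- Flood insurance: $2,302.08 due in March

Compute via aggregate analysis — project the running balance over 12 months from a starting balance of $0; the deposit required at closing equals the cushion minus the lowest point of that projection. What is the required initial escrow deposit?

Cushion = 2 × $944.45 = $1,888.90
Trial balance (start $0, +$944.45 each month, − disbursements):
  Nov: +$944.45 → $944.45
  Dec: +$944.45 → $1,888.90
  Jan: +$944.45 → $2,833.35
  Feb: +$944.45 → $3,777.80
  Mar: +$944.45 − $2,302.08 → $2,420.17
  Apr: +$944.45 − $8,123.76 → -$4,759.14
  May: +$944.45 → -$3,814.69
  Jun: +$944.45 → -$2,870.24
  Jul: +$944.45 → -$1,925.79
  Aug: +$944.45 → -$981.34
  Sep: +$944.45 → -$36.89
  Oct: +$944.45 − $907.56 → $0.00
Lowest trial balance = -$4,759.14 (Apr)
Initial deposit = cushion − low point = $1,888.90 − (-$4,759.14) = $6,648.04

$6,648.04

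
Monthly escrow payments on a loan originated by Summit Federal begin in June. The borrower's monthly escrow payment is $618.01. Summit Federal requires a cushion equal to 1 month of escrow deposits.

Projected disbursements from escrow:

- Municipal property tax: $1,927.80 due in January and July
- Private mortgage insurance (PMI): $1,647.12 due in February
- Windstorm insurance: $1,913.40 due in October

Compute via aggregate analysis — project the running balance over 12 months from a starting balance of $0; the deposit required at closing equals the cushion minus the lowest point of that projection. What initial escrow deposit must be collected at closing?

$2,472.04

Cushion = 1 × $618.01 = $618.01
Trial balance (start $0, +$618.01 each month, − disbursements):
  Jun: +$618.01 → $618.01
  Jul: +$618.01 − $1,927.80 → -$691.78
  Aug: +$618.01 → -$73.77
  Sep: +$618.01 → $544.24
  Oct: +$618.01 − $1,913.40 → -$751.15
  Nov: +$618.01 → -$133.14
  Dec: +$618.01 → $484.87
  Jan: +$618.01 − $1,927.80 → -$824.92
  Feb: +$618.01 − $1,647.12 → -$1,854.03
  Mar: +$618.01 → -$1,236.02
  Apr: +$618.01 → -$618.01
  May: +$618.01 → $0.00
Lowest trial balance = -$1,854.03 (Feb)
Initial deposit = cushion − low point = $618.01 − (-$1,854.03) = $2,472.04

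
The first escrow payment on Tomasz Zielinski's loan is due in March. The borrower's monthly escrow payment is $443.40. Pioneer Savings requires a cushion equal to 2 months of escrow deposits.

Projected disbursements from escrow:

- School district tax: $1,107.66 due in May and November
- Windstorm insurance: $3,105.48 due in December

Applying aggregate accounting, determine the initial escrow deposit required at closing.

$1,773.60

Cushion = 2 × $443.40 = $886.80
Trial balance (start $0, +$443.40 each month, − disbursements):
  Mar: +$443.40 → $443.40
  Apr: +$443.40 → $886.80
  May: +$443.40 − $1,107.66 → $222.54
  Jun: +$443.40 → $665.94
  Jul: +$443.40 → $1,109.34
  Aug: +$443.40 → $1,552.74
  Sep: +$443.40 → $1,996.14
  Oct: +$443.40 → $2,439.54
  Nov: +$443.40 − $1,107.66 → $1,775.28
  Dec: +$443.40 − $3,105.48 → -$886.80
  Jan: +$443.40 → -$443.40
  Feb: +$443.40 → $0.00
Lowest trial balance = -$886.80 (Dec)
Initial deposit = cushion − low point = $886.80 − (-$886.80) = $1,773.60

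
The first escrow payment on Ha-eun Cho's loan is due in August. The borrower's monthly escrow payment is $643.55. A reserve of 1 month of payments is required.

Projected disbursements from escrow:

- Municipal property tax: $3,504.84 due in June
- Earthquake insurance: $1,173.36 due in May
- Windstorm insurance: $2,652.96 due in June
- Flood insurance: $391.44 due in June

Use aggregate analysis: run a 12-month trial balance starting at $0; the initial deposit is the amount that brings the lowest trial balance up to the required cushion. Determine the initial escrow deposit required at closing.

Cushion = 1 × $643.55 = $643.55
Trial balance (start $0, +$643.55 each month, − disbursements):
  Aug: +$643.55 → $643.55
  Sep: +$643.55 → $1,287.10
  Oct: +$643.55 → $1,930.65
  Nov: +$643.55 → $2,574.20
  Dec: +$643.55 → $3,217.75
  Jan: +$643.55 → $3,861.30
  Feb: +$643.55 → $4,504.85
  Mar: +$643.55 → $5,148.40
  Apr: +$643.55 → $5,791.95
  May: +$643.55 − $1,173.36 → $5,262.14
  Jun: +$643.55 − $6,549.24 → -$643.55
  Jul: +$643.55 → $0.00
Lowest trial balance = -$643.55 (Jun)
Initial deposit = cushion − low point = $643.55 − (-$643.55) = $1,287.10

$1,287.10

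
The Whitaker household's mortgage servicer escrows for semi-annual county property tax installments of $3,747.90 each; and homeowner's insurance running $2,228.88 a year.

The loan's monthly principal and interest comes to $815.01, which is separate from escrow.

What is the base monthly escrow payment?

$810.39

County property tax: $3,747.90 × 2 = $7,495.80 annually
Homeowner's insurance: $2,228.88 annually
Yearly total = $9,724.68
Per month = $9,724.68 / 12 = $810.39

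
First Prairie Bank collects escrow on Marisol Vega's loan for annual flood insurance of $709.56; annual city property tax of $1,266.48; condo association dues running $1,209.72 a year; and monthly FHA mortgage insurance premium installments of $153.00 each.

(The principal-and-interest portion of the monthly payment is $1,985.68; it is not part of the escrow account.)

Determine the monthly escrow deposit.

Flood insurance — $709.56/yr
City property tax — $1,266.48/yr
Condo association dues — $1,209.72/yr
FHA mortgage insurance premium — $153.00 × 12 = $1,836.00/yr
Combined annual = $5,021.76
Monthly escrow = $5,021.76 ÷ 12 = $418.48

$418.48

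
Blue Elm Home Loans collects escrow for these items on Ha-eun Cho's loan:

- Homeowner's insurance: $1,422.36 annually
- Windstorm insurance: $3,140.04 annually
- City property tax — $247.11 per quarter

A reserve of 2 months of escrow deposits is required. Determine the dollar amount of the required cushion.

Homeowner's insurance: $1,422.36 per year
Windstorm insurance: $3,140.04 per year
City property tax: $247.11 × 4 = $988.44 per year
Combined annual = $5,550.84
Monthly escrow = $5,550.84 ÷ 12 = $462.57
Reserve = 2 × $462.57 = $925.14

$925.14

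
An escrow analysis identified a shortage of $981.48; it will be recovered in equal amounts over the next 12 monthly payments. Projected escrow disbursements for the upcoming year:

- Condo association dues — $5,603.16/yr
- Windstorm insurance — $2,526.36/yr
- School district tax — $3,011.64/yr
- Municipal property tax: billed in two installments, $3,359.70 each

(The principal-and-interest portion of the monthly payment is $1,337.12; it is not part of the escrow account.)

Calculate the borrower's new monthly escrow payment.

$1,570.17

Condo association dues = $5,603.16 annually
Windstorm insurance = $2,526.36 annually
School district tax = $3,011.64 annually
Municipal property tax = $3,359.70 × 2 = $6,719.40 annually
Total annual escrow = $5,603.16 + $2,526.36 + $3,011.64 + $6,719.40 = $17,860.56
Monthly = $17,860.56 / 12 = $1,488.38
Shortage per month = $981.48 / 12 = $81.79
New monthly escrow = $1,488.38 + $81.79 = $1,570.17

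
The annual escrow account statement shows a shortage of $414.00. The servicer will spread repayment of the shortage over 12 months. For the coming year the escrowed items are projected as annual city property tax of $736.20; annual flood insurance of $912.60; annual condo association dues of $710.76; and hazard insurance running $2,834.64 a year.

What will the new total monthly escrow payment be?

$467.35

City property tax = $736.20
Flood insurance = $912.60
Condo association dues = $710.76
Hazard insurance = $2,834.64
Total annual escrow = $5,194.20
Per month = $5,194.20 ÷ 12 = $432.85
Monthly shortage recovery: $414.00 / 12 = $34.50
Adjusted monthly = $432.85 + $34.50 = $467.35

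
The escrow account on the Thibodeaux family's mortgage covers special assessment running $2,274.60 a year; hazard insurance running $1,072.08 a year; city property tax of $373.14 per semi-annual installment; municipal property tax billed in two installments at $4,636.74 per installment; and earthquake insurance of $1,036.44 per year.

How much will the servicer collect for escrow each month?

Special assessment — $2,274.60 annually
Hazard insurance — $1,072.08 annually
City property tax — $373.14 × 2 = $746.28 annually
Municipal property tax — $4,636.74 × 2 = $9,273.48 annually
Earthquake insurance — $1,036.44 annually
Total annual escrow = $2,274.60 + $1,072.08 + $746.28 + $9,273.48 + $1,036.44 = $14,402.88
Base monthly escrow = $14,402.88 ÷ 12 = $1,200.24

$1,200.24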